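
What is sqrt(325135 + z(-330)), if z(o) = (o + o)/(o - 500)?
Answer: sqrt(2239860493)/83 ≈ 570.21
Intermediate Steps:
z(o) = 2*o/(-500 + o) (z(o) = (2*o)/(-500 + o) = 2*o/(-500 + o))
sqrt(325135 + z(-330)) = sqrt(325135 + 2*(-330)/(-500 - 330)) = sqrt(325135 + 2*(-330)/(-830)) = sqrt(325135 + 2*(-330)*(-1/830)) = sqrt(325135 + 66/83) = sqrt(26986271/83) = sqrt(2239860493)/83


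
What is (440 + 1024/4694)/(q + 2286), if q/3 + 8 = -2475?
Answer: -1033192/12117561 ≈ -0.085264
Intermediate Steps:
q = -7449 (q = -24 + 3*(-2475) = -24 - 7425 = -7449)
(440 + 1024/4694)/(q + 2286) = (440 + 1024/4694)/(-7449 + 2286) = (440 + 1024*(1/4694))/(-5163) = (440 + 512/2347)*(-1/5163) = (1033192/2347)*(-1/5163) = -1033192/12117561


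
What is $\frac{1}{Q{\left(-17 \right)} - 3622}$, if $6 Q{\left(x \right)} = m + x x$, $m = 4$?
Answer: $- \frac{6}{21439} \approx -0.00027986$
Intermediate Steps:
$Q{\left(x \right)} = \frac{2}{3} + \frac{x^{2}}{6}$ ($Q{\left(x \right)} = \frac{4 + x x}{6} = \frac{4 + x^{2}}{6} = \frac{2}{3} + \frac{x^{2}}{6}$)
$\frac{1}{Q{\left(-17 \right)} - 3622} = \frac{1}{\left(\frac{2}{3} + \frac{\left(-17\right)^{2}}{6}\right) - 3622} = \frac{1}{\left(\frac{2}{3} + \frac{1}{6} \cdot 289\right) - 3622} = \frac{1}{\left(\frac{2}{3} + \frac{289}{6}\right) - 3622} = \frac{1}{\frac{293}{6} - 3622} = \frac{1}{- \frac{21439}{6}} = - \frac{6}{21439}$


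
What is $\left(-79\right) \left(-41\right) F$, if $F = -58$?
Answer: $-187862$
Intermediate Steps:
$\left(-79\right) \left(-41\right) F = \left(-79\right) \left(-41\right) \left(-58\right) = 3239 \left(-58\right) = -187862$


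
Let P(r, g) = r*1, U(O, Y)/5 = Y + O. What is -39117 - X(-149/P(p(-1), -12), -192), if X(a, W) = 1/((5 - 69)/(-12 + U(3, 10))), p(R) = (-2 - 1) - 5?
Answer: -2503435/64 ≈ -39116.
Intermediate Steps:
U(O, Y) = 5*O + 5*Y (U(O, Y) = 5*(Y + O) = 5*(O + Y) = 5*O + 5*Y)
p(R) = -8 (p(R) = -3 - 5 = -8)
P(r, g) = r
X(a, W) = -53/64 (X(a, W) = 1/((5 - 69)/(-12 + (5*3 + 5*10))) = 1/(-64/(-12 + (15 + 50))) = 1/(-64/(-12 + 65)) = 1/(-64/53) = -53/64)
-39117 - X(-149/P(p(-1), -12), -192) = -39117 - 1*(-53/64) = -39117 + 53/64 = -2503435/64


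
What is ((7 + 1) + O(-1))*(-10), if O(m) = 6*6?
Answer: -440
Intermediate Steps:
O(m) = 36
((7 + 1) + O(-1))*(-10) = ((7 + 1) + 36)*(-10) = (8 + 36)*(-10) = 44*(-10) = -440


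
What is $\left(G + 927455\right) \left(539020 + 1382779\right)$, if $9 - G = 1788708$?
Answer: $-1655137857956$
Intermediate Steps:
$G = -1788699$ ($G = 9 - 1788708 = -1788699$)
$\left(G + 927455\right) \left(539020 + 1382779\right) = \left(-1788699 + 927455\right) \left(539020 + 1382779\right) = \left(-861244\right) 1921799 = -1655137857956$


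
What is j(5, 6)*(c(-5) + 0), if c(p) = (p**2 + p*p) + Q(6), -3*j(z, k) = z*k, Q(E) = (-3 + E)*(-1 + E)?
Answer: -650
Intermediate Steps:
Q(E) = (-1 + E)*(-3 + E)
j(z, k) = -k*z/3 (j(z, k) = -z*k/3 = -k*z/3)
c(p) = 15 + 2*p**2 (c(p) = (p**2 + p*p) + (3 + 6**2 - 4*6) = (p**2 + p**2) + (3 + 36 - 24) = 2*p**2 + 15 = 15 + 2*p**2)
j(5, 6)*(c(-5) + 0) = (-1/3*6*5)*((15 + 2*(-5)**2) + 0) = -10*((15 + 2*25) + 0) = -10*((15 + 50) + 0) = -10*(65 + 0) = -10*65 = -650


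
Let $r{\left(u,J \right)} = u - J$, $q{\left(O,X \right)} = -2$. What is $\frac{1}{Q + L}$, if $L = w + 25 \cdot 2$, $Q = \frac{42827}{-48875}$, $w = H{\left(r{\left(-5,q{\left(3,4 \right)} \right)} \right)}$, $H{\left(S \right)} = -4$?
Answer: $\frac{48875}{2205423} \approx 0.022161$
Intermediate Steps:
$w = -4$
$Q = - \frac{42827}{48875}$ ($Q = 42827 \left(- \frac{1}{48875}\right) = - \frac{42827}{48875} \approx -0.87626$)
$L = 46$ ($L = -4 + 25 \cdot 2 = -4 + 50 = 46$)
$\frac{1}{Q + L} = \frac{1}{- \frac{42827}{48875} + 46} = \frac{1}{\frac{2205423}{48875}} = \frac{48875}{2205423}$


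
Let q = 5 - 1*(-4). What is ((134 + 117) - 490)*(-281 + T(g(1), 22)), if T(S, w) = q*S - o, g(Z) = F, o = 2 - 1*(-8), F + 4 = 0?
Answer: 78153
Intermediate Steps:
F = -4 (F = -4 + 0 = -4)
o = 10 (o = 2 + 8 = 10)
g(Z) = -4
q = 9 (q = 5 + 4 = 9)
T(S, w) = -10 + 9*S (T(S, w) = 9*S - 1*10 = 9*S - 10 = -10 + 9*S)
((134 + 117) - 490)*(-281 + T(g(1), 22)) = ((134 + 117) - 490)*(-281 + (-10 + 9*(-4))) = (251 - 490)*(-281 + (-10 - 36)) = -239*(-281 - 46) = -239*(-327) = 78153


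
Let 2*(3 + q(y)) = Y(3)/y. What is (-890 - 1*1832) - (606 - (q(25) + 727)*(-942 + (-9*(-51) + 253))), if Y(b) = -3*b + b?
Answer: -849102/5 ≈ -1.6982e+5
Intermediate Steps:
Y(b) = -2*b
q(y) = -3 - 3/y (q(y) = -3 + ((-2*3)/y)/2 = -3 + (-6/y)/2 = -3 - 3/y)
(-890 - 1*1832) - (606 - (q(25) + 727)*(-942 + (-9*(-51) + 253))) = (-890 - 1*1832) - (606 - ((-3 - 3/25) + 727)*(-942 + (-9*(-51) + 253))) = (-890 - 1832) - (606 - ((-3 - 3*1/25) + 727)*(-942 + (459 + 253))) = -2722 - (606 - ((-3 - 3/25) + 727)*(-942 + 712)) = -2722 - (606 - (-78/25 + 727)*(-230)) = -2722 - (606 - 18097*(-230)/25) = -2722 - (606 - 1*(-832462/5)) = -2722 - (606 + 832462/5) = -2722 - 1*835492/5 = -2722 - 835492/5 = -849102/5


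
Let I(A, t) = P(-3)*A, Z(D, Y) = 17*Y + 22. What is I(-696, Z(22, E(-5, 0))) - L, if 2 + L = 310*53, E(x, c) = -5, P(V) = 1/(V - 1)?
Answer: -16254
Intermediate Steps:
P(V) = 1/(-1 + V)
Z(D, Y) = 22 + 17*Y
I(A, t) = -A/4 (I(A, t) = A/(-1 - 3) = A/(-4) = -A/4)
L = 16428 (L = -2 + 310*53 = -2 + 16430 = 16428)
I(-696, Z(22, E(-5, 0))) - L = -¼*(-696) - 1*16428 = 174 - 16428 = -16254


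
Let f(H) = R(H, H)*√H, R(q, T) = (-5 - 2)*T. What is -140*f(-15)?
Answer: -14700*I*√15 ≈ -56933.0*I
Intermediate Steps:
R(q, T) = -7*T
f(H) = -7*H^(3/2) (f(H) = (-7*H)*√H = -7*H^(3/2))
-140*f(-15) = -(-980)*(-15)^(3/2) = -(-980)*(-15*I*√15) = -14700*I*√15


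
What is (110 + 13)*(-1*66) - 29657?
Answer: -37775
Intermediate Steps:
(110 + 13)*(-1*66) - 29657 = 123*(-66) - 29657 = -8118 - 29657 = -37775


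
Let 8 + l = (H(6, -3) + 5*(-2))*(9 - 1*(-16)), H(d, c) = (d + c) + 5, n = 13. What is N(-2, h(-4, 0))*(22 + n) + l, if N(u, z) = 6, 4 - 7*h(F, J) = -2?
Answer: 152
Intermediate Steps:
h(F, J) = 6/7 (h(F, J) = 4/7 - ⅐*(-2) = 4/7 + 2/7 = 6/7)
H(d, c) = 5 + c + d (H(d, c) = (c + d) + 5 = 5 + c + d)
l = -58 (l = -8 + ((5 - 3 + 6) + 5*(-2))*(9 - 1*(-16)) = -8 + (8 - 10)*(9 + 16) = -8 - 2*25 = -8 - 50 = -58)
N(-2, h(-4, 0))*(22 + n) + l = 6*(22 + 13) - 58 = 6*35 - 58 = 210 - 58 = 152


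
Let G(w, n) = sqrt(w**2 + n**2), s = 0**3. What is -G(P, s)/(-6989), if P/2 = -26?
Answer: 52/6989 ≈ 0.0074403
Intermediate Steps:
P = -52 (P = 2*(-26) = -52)
s = 0
G(w, n) = sqrt(n**2 + w**2)
-G(P, s)/(-6989) = -sqrt(0**2 + (-52)**2)/(-6989) = -sqrt(0 + 2704)*(-1/6989) = -sqrt(2704)*(-1/6989) = -1*52*(-1/6989) = -52*(-1/6989) = 52/6989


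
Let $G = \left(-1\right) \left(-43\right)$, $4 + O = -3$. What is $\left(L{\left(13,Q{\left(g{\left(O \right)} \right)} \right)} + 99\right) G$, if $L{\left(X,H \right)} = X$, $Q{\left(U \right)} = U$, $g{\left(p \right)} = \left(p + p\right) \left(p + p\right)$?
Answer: $4816$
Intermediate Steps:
$O = -7$ ($O = -4 - 3 = -7$)
$g{\left(p \right)} = 4 p^{2}$ ($g{\left(p \right)} = 2 p 2 p = 4 p^{2}$)
$G = 43$
$\left(L{\left(13,Q{\left(g{\left(O \right)} \right)} \right)} + 99\right) G = \left(13 + 99\right) 43 = 112 \cdot 43 = 4816$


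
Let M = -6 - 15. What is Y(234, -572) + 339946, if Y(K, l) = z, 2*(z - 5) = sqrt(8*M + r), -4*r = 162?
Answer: 339951 + I*sqrt(834)/4 ≈ 3.3995e+5 + 7.2198*I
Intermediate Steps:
M = -21
r = -81/2 (r = -1/4*162 = -81/2 ≈ -40.500)
z = 5 + I*sqrt(834)/4 (z = 5 + sqrt(8*(-21) - 81/2)/2 = 5 + sqrt(-168 - 81/2)/2 = 5 + sqrt(-417/2)/2 = 5 + (I*sqrt(834)/2)/2 = 5 + I*sqrt(834)/4 ≈ 5.0 + 7.2198*I)
Y(K, l) = 5 + I*sqrt(834)/4
Y(234, -572) + 339946 = (5 + I*sqrt(834)/4) + 339946 = 339951 + I*sqrt(834)/4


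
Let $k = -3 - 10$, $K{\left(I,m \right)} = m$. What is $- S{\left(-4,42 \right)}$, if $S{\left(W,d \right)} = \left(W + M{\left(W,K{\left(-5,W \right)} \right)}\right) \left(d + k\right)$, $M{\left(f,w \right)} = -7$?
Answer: $319$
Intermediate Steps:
$k = -13$ ($k = -3 - 10 = -13$)
$S{\left(W,d \right)} = \left(-13 + d\right) \left(-7 + W\right)$ ($S{\left(W,d \right)} = \left(W - 7\right) \left(d - 13\right) = \left(-7 + W\right) \left(-13 + d\right) = \left(-13 + d\right) \left(-7 + W\right)$)
$- S{\left(-4,42 \right)} = - (91 - -52 - 294 - 168) = - (91 + 52 - 294 - 168) = \left(-1\right) \left(-319\right) = 319$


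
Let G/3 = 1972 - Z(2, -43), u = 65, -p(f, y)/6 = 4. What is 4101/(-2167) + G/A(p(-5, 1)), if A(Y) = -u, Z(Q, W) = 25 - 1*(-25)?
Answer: -12761487/140855 ≈ -90.600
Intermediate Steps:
p(f, y) = -24 (p(f, y) = -6*4 = -24)
Z(Q, W) = 50 (Z(Q, W) = 25 + 25 = 50)
G = 5766 (G = 3*(1972 - 1*50) = 3*(1972 - 50) = 3*1922 = 5766)
A(Y) = -65 (A(Y) = -1*65 = -65)
4101/(-2167) + G/A(p(-5, 1)) = 4101/(-2167) + 5766/(-65) = 4101*(-1/2167) + 5766*(-1/65) = -4101/2167 - 5766/65 = -12761487/140855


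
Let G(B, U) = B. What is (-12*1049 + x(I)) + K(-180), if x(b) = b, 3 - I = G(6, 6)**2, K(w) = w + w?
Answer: -12981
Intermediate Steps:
K(w) = 2*w
I = -33 (I = 3 - 1*6**2 = 3 - 1*36 = 3 - 36 = -33)
(-12*1049 + x(I)) + K(-180) = (-12*1049 - 33) + 2*(-180) = (-12588 - 33) - 360 = -12621 - 360 = -12981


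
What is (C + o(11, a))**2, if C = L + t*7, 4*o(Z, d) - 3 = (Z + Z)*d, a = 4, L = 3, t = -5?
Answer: 1369/16 ≈ 85.563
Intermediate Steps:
o(Z, d) = 3/4 + Z*d/2 (o(Z, d) = 3/4 + ((Z + Z)*d)/4 = 3/4 + ((2*Z)*d)/4 = 3/4 + (2*Z*d)/4 = 3/4 + Z*d/2)
C = -32 (C = 3 - 5*7 = 3 - 35 = -32)
(C + o(11, a))**2 = (-32 + (3/4 + (1/2)*11*4))**2 = (-32 + (3/4 + 22))**2 = (-32 + 91/4)**2 = (-37/4)**2 = 1369/16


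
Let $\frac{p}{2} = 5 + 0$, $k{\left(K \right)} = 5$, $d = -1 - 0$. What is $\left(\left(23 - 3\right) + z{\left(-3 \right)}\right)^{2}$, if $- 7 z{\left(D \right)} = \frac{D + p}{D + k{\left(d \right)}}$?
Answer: $\frac{1521}{4} \approx 380.25$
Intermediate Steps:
$d = -1$ ($d = -1 + 0 = -1$)
$p = 10$ ($p = 2 \left(5 + 0\right) = 2 \cdot 5 = 10$)
$z{\left(D \right)} = - \frac{10 + D}{7 \left(5 + D\right)}$ ($z{\left(D \right)} = - \frac{\left(D + 10\right) \frac{1}{D + 5}}{7} = - \frac{\left(10 + D\right) \frac{1}{5 + D}}{7} = - \frac{\frac{1}{5 + D} \left(10 + D\right)}{7} = - \frac{10 + D}{7 \left(5 + D\right)}$)
$\left(\left(23 - 3\right) + z{\left(-3 \right)}\right)^{2} = \left(\left(23 - 3\right) + \frac{-10 - -3}{7 \left(5 - 3\right)}\right)^{2} = \left(\left(23 - 3\right) + \frac{-10 + 3}{7 \cdot 2}\right)^{2} = \left(20 + \frac{1}{7} \cdot \frac{1}{2} \left(-7\right)\right)^{2} = \left(20 - \frac{1}{2}\right)^{2} = \left(\frac{39}{2}\right)^{2} = \frac{1521}{4}$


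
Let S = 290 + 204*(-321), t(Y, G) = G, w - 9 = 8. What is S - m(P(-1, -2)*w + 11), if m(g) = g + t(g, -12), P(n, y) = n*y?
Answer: -65227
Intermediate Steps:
w = 17 (w = 9 + 8 = 17)
S = -65194 (S = 290 - 65484 = -65194)
m(g) = -12 + g (m(g) = g - 12 = -12 + g)
S - m(P(-1, -2)*w + 11) = -65194 - (-12 + (-1*(-2)*17 + 11)) = -65194 - (-12 + (2*17 + 11)) = -65194 - (-12 + (34 + 11)) = -65194 - (-12 + 45) = -65194 - 1*33 = -65194 - 33 = -65227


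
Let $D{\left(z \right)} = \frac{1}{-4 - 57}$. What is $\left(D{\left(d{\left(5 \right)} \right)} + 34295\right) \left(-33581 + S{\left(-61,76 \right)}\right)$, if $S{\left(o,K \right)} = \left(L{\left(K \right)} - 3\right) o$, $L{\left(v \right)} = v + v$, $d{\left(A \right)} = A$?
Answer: $- \frac{89265383980}{61} \approx -1.4634 \cdot 10^{9}$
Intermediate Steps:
$D{\left(z \right)} = - \frac{1}{61}$ ($D{\left(z \right)} = \frac{1}{-61} = - \frac{1}{61}$)
$L{\left(v \right)} = 2 v$
$S{\left(o,K \right)} = o \left(-3 + 2 K\right)$ ($S{\left(o,K \right)} = \left(2 K - 3\right) o = \left(-3 + 2 K\right) o = o \left(-3 + 2 K\right)$)
$\left(D{\left(d{\left(5 \right)} \right)} + 34295\right) \left(-33581 + S{\left(-61,76 \right)}\right) = \left(- \frac{1}{61} + 34295\right) \left(-33581 - 61 \left(-3 + 2 \cdot 76\right)\right) = \frac{2091994 \left(-33581 - 61 \left(-3 + 152\right)\right)}{61} = \frac{2091994 \left(-33581 - 9089\right)}{61} = \frac{2091994}{61} \left(-42670\right) = - \frac{89265383980}{61}$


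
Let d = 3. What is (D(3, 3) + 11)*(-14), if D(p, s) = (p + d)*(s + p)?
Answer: -658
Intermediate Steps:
D(p, s) = (3 + p)*(p + s) (D(p, s) = (p + 3)*(s + p) = (3 + p)*(p + s))
(D(3, 3) + 11)*(-14) = ((3**2 + 3*3 + 3*3 + 3*3) + 11)*(-14) = ((9 + 9 + 9 + 9) + 11)*(-14) = (36 + 11)*(-14) = 47*(-14) = -658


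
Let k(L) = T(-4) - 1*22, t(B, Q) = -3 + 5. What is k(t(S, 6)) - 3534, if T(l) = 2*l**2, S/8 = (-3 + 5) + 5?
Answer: -3524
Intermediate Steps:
S = 56 (S = 8*((-3 + 5) + 5) = 8*(2 + 5) = 8*7 = 56)
t(B, Q) = 2
k(L) = 10 (k(L) = 2*(-4)**2 - 1*22 = 2*16 - 22 = 32 - 22 = 10)
k(t(S, 6)) - 3534 = 10 - 3534 = -3524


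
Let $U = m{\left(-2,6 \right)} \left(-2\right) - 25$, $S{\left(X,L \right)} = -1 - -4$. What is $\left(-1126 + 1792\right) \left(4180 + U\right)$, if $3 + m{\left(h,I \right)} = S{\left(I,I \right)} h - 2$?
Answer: $2781882$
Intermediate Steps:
$S{\left(X,L \right)} = 3$ ($S{\left(X,L \right)} = -1 + 4 = 3$)
$m{\left(h,I \right)} = -5 + 3 h$ ($m{\left(h,I \right)} = -3 + \left(3 h - 2\right) = -3 + \left(-2 + 3 h\right) = -5 + 3 h$)
$U = -3$ ($U = \left(-5 + 3 \left(-2\right)\right) \left(-2\right) - 25 = \left(-5 - 6\right) \left(-2\right) - 25 = \left(-11\right) \left(-2\right) - 25 = 22 - 25 = -3$)
$\left(-1126 + 1792\right) \left(4180 + U\right) = \left(-1126 + 1792\right) \left(4180 - 3\right) = 666 \cdot 4177 = 2781882$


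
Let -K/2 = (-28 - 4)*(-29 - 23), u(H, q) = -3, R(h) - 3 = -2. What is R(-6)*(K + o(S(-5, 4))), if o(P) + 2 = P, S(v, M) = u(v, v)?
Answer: -3333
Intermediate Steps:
R(h) = 1 (R(h) = 3 - 2 = 1)
K = -3328 (K = -2*(-28 - 4)*(-29 - 23) = -(-64)*(-52) = -2*1664 = -3328)
S(v, M) = -3
o(P) = -2 + P
R(-6)*(K + o(S(-5, 4))) = 1*(-3328 + (-2 - 3)) = 1*(-3328 - 5) = 1*(-3333) = -3333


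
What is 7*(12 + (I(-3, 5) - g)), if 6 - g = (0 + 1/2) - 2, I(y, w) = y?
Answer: 21/2 ≈ 10.500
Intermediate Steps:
g = 15/2 (g = 6 - ((0 + 1/2) - 2) = 6 - ((0 + ½) - 2) = 6 - (½ - 2) = 6 - 1*(-3/2) = 6 + 3/2 = 15/2 ≈ 7.5000)
7*(12 + (I(-3, 5) - g)) = 7*(12 + (-3 - 1*15/2)) = 7*(12 + (-3 - 15/2)) = 7*(12 - 21/2) = 7*(3/2) = 21/2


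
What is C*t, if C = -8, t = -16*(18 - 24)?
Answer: -768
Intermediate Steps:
t = 96 (t = -16*(-6) = 96)
C*t = -8*96 = -768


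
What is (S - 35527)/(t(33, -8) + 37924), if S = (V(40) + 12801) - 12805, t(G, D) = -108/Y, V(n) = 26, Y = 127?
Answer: -901827/963248 ≈ -0.93624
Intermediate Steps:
t(G, D) = -108/127
S = 22 (S = (26 + 12801) - 12805 = 12827 - 12805 = 22)
(S - 35527)/(t(33, -8) + 37924) = (22 - 35527)/(-108/127 + 37924) = -35505/4816240/127 = -35505*127/4816240 = -901827/963248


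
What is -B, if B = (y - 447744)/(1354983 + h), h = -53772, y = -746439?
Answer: 44229/48193 ≈ 0.91775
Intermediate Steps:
B = -44229/48193 (B = (-746439 - 447744)/(1354983 - 53772) = -1194183/1301211 = -1194183*1/1301211 = -44229/48193 ≈ -0.91775)
-B = -1*(-44229/48193) = 44229/48193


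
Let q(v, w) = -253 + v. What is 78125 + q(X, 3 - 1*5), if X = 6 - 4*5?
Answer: 77858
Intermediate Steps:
X = -14 (X = 6 - 20 = -14)
78125 + q(X, 3 - 1*5) = 78125 + (-253 - 14) = 78125 - 267 = 77858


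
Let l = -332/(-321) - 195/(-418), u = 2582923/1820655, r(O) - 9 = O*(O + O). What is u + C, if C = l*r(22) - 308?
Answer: 94433125661153/81430615530 ≈ 1159.7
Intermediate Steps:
r(O) = 9 + 2*O**2 (r(O) = 9 + O*(O + O) = 9 + O*(2*O) = 9 + 2*O**2)
u = 2582923/1820655 (u = 2582923*(1/1820655) = 2582923/1820655 ≈ 1.4187)
l = 201371/134178 (l = -332*(-1/321) - 195*(-1/418) = 332/321 + 195/418 = 201371/134178 ≈ 1.5008)
C = 155412643/134178 (C = 201371*(9 + 2*22**2)/134178 - 308 = 201371*(9 + 2*484)/134178 - 308 = 201371*(9 + 968)/134178 - 308 = (201371/134178)*977 - 308 = 196739467/134178 - 308 = 155412643/134178 ≈ 1158.3)
u + C = 2582923/1820655 + 155412643/134178 = 94433125661153/81430615530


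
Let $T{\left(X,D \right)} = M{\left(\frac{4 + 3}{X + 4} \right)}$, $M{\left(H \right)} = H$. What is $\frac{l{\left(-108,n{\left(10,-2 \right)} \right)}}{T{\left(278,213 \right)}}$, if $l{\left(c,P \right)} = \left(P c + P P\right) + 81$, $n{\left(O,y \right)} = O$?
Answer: $- \frac{253518}{7} \approx -36217.0$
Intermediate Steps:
$T{\left(X,D \right)} = \frac{7}{4 + X}$ ($T{\left(X,D \right)} = \frac{4 + 3}{X + 4} = \frac{7}{4 + X}$)
$l{\left(c,P \right)} = 81 + P^{2} + P c$ ($l{\left(c,P \right)} = \left(P c + P^{2}\right) + 81 = \left(P^{2} + P c\right) + 81 = 81 + P^{2} + P c$)
$\frac{l{\left(-108,n{\left(10,-2 \right)} \right)}}{T{\left(278,213 \right)}} = \frac{81 + 10^{2} + 10 \left(-108\right)}{7 \frac{1}{4 + 278}} = \frac{81 + 100 - 1080}{7 \cdot \frac{1}{282}} = - \frac{899}{7 \cdot \frac{1}{282}} = - \frac{899}{\frac{7}{282}} = \left(-899\right) \frac{282}{7} = - \frac{253518}{7}$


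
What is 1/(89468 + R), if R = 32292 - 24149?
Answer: 1/97611 ≈ 1.0245e-5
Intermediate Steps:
R = 8143
1/(89468 + R) = 1/(89468 + 8143) = 1/97611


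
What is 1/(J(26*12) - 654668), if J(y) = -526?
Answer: -1/655194 ≈ -1.5263e-6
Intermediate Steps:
1/(J(26*12) - 654668) = 1/(-526 - 654668) = 1/(-655194) = -1/655194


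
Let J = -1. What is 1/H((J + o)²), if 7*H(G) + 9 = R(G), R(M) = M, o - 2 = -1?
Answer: -7/9 ≈ -0.77778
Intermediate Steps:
o = 1 (o = 2 - 1 = 1)
H(G) = -9/7 + G/7
1/H((J + o)²) = 1/(-9/7 + (-1 + 1)²/7) = 1/(-9/7 + (⅐)*0²) = 1/(-9/7 + (⅐)*0) = 1/(-9/7 + 0) = 1/(-9/7) = -7/9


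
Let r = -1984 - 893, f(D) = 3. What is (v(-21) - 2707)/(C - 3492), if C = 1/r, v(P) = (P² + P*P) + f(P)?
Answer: 5241894/10046485 ≈ 0.52176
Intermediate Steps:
r = -2877
v(P) = 3 + 2*P² (v(P) = (P² + P*P) + 3 = (P² + P²) + 3 = 2*P² + 3 = 3 + 2*P²)
C = -1/2877 (C = 1/(-2877) = -1/2877 ≈ -0.00034758)
(v(-21) - 2707)/(C - 3492) = ((3 + 2*(-21)²) - 2707)/(-1/2877 - 3492) = ((3 + 2*441) - 2707)/(-10046485/2877) = ((3 + 882) - 2707)*(-2877/10046485) = (885 - 2707)*(-2877/10046485) = -1822*(-2877/10046485) = 5241894/10046485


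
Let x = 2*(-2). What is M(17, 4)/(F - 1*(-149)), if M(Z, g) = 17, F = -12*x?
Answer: 17/197 ≈ 0.086294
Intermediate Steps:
x = -4
F = 48 (F = -12*(-4) = 48)
M(17, 4)/(F - 1*(-149)) = 17/(48 - 1*(-149)) = 17/(48 + 149) = 17/197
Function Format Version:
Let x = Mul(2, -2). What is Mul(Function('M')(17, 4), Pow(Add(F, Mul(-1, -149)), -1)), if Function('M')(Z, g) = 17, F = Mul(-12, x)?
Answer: Rational(17, 197) ≈ 0.086294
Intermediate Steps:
x = -4
F = 48 (F = Mul(-12, -4) = 48)
Mul(Function('M')(17, 4), Pow(Add(F, Mul(-1, -149)), -1)) = Mul(17, Pow(Add(48, Mul(-1, -149)), -1)) = Mul(17, Pow(Add(48, 149), -1)) = Mul(17, Pow(197, -1)) = Mul(17, Rational(1, 197)) = Rational(17, 197)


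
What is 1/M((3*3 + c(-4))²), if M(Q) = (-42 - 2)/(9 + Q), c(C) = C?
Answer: -17/22 ≈ -0.77273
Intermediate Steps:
M(Q) = -44/(9 + Q)
1/M((3*3 + c(-4))²) = 1/(-44/(9 + (3*3 - 4)²)) = 1/(-44/(9 + (9 - 4)²)) = 1/(-44/(9 + 5²)) = 1/(-44/(9 + 25)) = 1/(-44/34) = 1/(-44*1/34) = 1/(-22/17) = -17/22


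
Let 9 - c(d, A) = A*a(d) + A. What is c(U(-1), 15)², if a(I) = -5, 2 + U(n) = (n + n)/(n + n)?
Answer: 4761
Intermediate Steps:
U(n) = -1 (U(n) = -2 + (n + n)/(n + n) = -2 + (2*n)/((2*n)) = -2 + (2*n)*(1/(2*n)) = -2 + 1 = -1)
c(d, A) = 9 + 4*A (c(d, A) = 9 - (A*(-5) + A) = 9 - (-5*A + A) = 9 - (-4)*A = 9 + 4*A)
c(U(-1), 15)² = (9 + 4*15)² = (9 + 60)² = 69² = 4761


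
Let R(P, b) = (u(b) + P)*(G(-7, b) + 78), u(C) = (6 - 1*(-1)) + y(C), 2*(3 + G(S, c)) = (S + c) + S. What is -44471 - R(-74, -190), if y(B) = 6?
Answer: -46118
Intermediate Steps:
G(S, c) = -3 + S + c/2 (G(S, c) = -3 + ((S + c) + S)/2 = -3 + (c + 2*S)/2 = -3 + (S + c/2) = -3 + S + c/2)
u(C) = 13 (u(C) = (6 - 1*(-1)) + 6 = (6 + 1) + 6 = 7 + 6 = 13)
R(P, b) = (13 + P)*(68 + b/2) (R(P, b) = (13 + P)*((-3 - 7 + b/2) + 78) = (13 + P)*((-10 + b/2) + 78) = (13 + P)*(68 + b/2))
-44471 - R(-74, -190) = -44471 - (884 + 68*(-74) + (13/2)*(-190) + (½)*(-74)*(-190)) = -44471 - (884 - 5032 - 1235 + 7030) = -44471 - 1*1647 = -44471 - 1647 = -46118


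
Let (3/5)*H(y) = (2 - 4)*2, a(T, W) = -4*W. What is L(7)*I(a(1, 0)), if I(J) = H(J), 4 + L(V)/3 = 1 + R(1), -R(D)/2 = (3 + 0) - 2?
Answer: 100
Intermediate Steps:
R(D) = -2 (R(D) = -2*((3 + 0) - 2) = -2*(3 - 2) = -2*1 = -2)
L(V) = -15 (L(V) = -12 + 3*(1 - 2) = -12 + 3*(-1) = -12 - 3 = -15)
H(y) = -20/3 (H(y) = 5*((2 - 4)*2)/3 = 5*(-2*2)/3 = (5/3)*(-4) = -20/3)
I(J) = -20/3
L(7)*I(a(1, 0)) = -15*(-20/3) = 100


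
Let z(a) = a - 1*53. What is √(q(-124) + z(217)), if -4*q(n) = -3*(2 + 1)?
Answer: √665/2 ≈ 12.894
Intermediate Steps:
z(a) = -53 + a (z(a) = a - 53 = -53 + a)
q(n) = 9/4 (q(n) = -(-3)*(2 + 1)/4 = -(-3)*3/4 = -¼*(-9) = 9/4)
√(q(-124) + z(217)) = √(9/4 + (-53 + 217)) = √(9/4 + 164) = √(665/4) = √665/2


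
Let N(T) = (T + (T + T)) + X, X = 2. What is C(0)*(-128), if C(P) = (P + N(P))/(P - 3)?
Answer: 256/3 ≈ 85.333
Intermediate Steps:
N(T) = 2 + 3*T (N(T) = (T + (T + T)) + 2 = (T + 2*T) + 2 = 3*T + 2 = 2 + 3*T)
C(P) = (2 + 4*P)/(-3 + P) (C(P) = (P + (2 + 3*P))/(P - 3) = (2 + 4*P)/(-3 + P))
C(0)*(-128) = (2*(1 + 2*0)/(-3 + 0))*(-128) = (2*(1 + 0)/(-3))*(-128) = (2*(-⅓)*1)*(-128) = -⅔*(-128) = 256/3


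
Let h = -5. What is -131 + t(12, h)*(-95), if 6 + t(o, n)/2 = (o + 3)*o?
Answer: -33191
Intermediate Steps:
t(o, n) = -12 + 2*o*(3 + o) (t(o, n) = -12 + 2*((o + 3)*o) = -12 + 2*((3 + o)*o) = -12 + 2*(o*(3 + o)) = -12 + 2*o*(3 + o))
-131 + t(12, h)*(-95) = -131 + (-12 + 2*12² + 6*12)*(-95) = -131 + (-12 + 2*144 + 72)*(-95) = -131 + (-12 + 288 + 72)*(-95) = -131 + 348*(-95) = -131 - 33060 = -33191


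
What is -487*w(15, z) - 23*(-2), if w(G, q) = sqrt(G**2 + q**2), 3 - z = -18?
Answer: 46 - 1461*sqrt(74) ≈ -12522.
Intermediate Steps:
z = 21 (z = 3 - 1*(-18) = 3 + 18 = 21)
-487*w(15, z) - 23*(-2) = -487*sqrt(15**2 + 21**2) - 23*(-2) = -487*sqrt(225 + 441) + 46 = -1461*sqrt(74) + 46 = 46 - 1461*sqrt(74)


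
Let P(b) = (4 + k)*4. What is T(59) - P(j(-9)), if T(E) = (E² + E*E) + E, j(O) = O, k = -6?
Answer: 7029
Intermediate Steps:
T(E) = E + 2*E² (T(E) = (E² + E²) + E = 2*E² + E = E + 2*E²)
P(b) = -8 (P(b) = (4 - 6)*4 = -2*4 = -8)
T(59) - P(j(-9)) = 59*(1 + 2*59) - 1*(-8) = 59*(1 + 118) + 8 = 59*119 + 8 = 7021 + 8 = 7029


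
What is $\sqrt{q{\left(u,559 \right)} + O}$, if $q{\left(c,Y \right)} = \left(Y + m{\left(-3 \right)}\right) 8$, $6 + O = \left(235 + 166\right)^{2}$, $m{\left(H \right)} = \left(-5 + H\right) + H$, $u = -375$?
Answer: $7 \sqrt{3371} \approx 406.42$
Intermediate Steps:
$m{\left(H \right)} = -5 + 2 H$
$O = 160795$ ($O = -6 + \left(235 + 166\right)^{2} = -6 + 401^{2} = -6 + 160801 = 160795$)
$q{\left(c,Y \right)} = -88 + 8 Y$ ($q{\left(c,Y \right)} = \left(Y + \left(-5 + 2 \left(-3\right)\right)\right) 8 = \left(Y - 11\right) 8 = \left(-11 + Y\right) 8 = -88 + 8 Y$)
$\sqrt{q{\left(u,559 \right)} + O} = \sqrt{\left(-88 + 8 \cdot 559\right) + 160795} = \sqrt{\left(-88 + 4472\right) + 160795} = \sqrt{4384 + 160795} = \sqrt{165179} = 7 \sqrt{3371}$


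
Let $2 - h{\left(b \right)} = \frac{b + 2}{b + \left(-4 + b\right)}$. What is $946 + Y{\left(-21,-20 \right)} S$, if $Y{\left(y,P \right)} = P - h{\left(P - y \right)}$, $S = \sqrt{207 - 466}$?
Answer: $946 - \frac{47 i \sqrt{259}}{2} \approx 946.0 - 378.2 i$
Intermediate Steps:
$h{\left(b \right)} = 2 - \frac{2 + b}{-4 + 2 b}$ ($h{\left(b \right)} = 2 - \frac{b + 2}{b + \left(-4 + b\right)} = 2 - \frac{2 + b}{-4 + 2 b}$)
$S = i \sqrt{259}$ ($S = \sqrt{-259} = i \sqrt{259} \approx 16.093 i$)
$Y{\left(y,P \right)} = P - \frac{-10 - 3 y + 3 P}{2 \left(-2 + P - y\right)}$ ($Y{\left(y,P \right)} = P - \frac{-10 + 3 \left(P - y\right)}{2 \left(-2 + \left(P - y\right)\right)} = P - \frac{-10 + \left(- 3 y + 3 P\right)}{2 \left(-2 + P - y\right)} = P - \frac{-10 - 3 y + 3 P}{2 \left(-2 + P - y\right)}$)
$946 + Y{\left(-21,-20 \right)} S = 946 + \frac{-5 - - \frac{63}{2} + \frac{3}{2} \left(-20\right) - 20 \left(2 - 21 - -20\right)}{2 - 21 - -20} i \sqrt{259} = 946 + \frac{-5 + \frac{63}{2} - 30 - 20 \left(2 - 21 + 20\right)}{2 - 21 + 20} i \sqrt{259} = 946 + \frac{-5 + \frac{63}{2} - 30 - 20}{1} i \sqrt{259} = 946 + 1 \left(-5 + \frac{63}{2} - 30 - 20\right) i \sqrt{259} = 946 + 1 \left(- \frac{47}{2}\right) i \sqrt{259} = 946 - \frac{47 i \sqrt{259}}{2}$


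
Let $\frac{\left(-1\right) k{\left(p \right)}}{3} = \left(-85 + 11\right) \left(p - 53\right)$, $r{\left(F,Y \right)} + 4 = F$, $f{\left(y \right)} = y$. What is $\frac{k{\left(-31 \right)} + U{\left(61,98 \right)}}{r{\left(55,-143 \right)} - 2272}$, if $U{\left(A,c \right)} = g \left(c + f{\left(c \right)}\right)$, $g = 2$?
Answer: $\frac{18256}{2221} \approx 8.2197$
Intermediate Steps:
$r{\left(F,Y \right)} = -4 + F$
$k{\left(p \right)} = -11766 + 222 p$ ($k{\left(p \right)} = - 3 \left(-85 + 11\right) \left(p - 53\right) = - 3 \left(- 74 \left(-53 + p\right)\right) = - 3 \left(3922 - 74 p\right) = -11766 + 222 p$)
$U{\left(A,c \right)} = 4 c$ ($U{\left(A,c \right)} = 2 \left(c + c\right) = 2 \cdot 2 c = 4 c$)
$\frac{k{\left(-31 \right)} + U{\left(61,98 \right)}}{r{\left(55,-143 \right)} - 2272} = \frac{\left(-11766 + 222 \left(-31\right)\right) + 4 \cdot 98}{\left(-4 + 55\right) - 2272} = \frac{\left(-11766 - 6882\right) + 392}{51 - 2272} = \frac{-18648 + 392}{-2221} = \left(-18256\right) \left(- \frac{1}{2221}\right) = \frac{18256}{2221}$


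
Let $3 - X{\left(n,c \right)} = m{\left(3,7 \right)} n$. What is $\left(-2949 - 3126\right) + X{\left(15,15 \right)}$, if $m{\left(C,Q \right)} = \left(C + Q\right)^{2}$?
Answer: $-7572$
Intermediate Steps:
$X{\left(n,c \right)} = 3 - 100 n$ ($X{\left(n,c \right)} = 3 - \left(3 + 7\right)^{2} n = 3 - 10^{2} n = 3 - 100 n$)
$\left(-2949 - 3126\right) + X{\left(15,15 \right)} = \left(-2949 - 3126\right) + \left(3 - 1500\right) = -6075 + \left(3 - 1500\right) = -6075 - 1497 = -7572$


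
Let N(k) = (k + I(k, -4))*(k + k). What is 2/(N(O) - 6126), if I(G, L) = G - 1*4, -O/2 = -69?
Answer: 1/34473 ≈ 2.9008e-5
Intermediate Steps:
O = 138 (O = -2*(-69) = 138)
I(G, L) = -4 + G (I(G, L) = G - 4 = -4 + G)
N(k) = 2*k*(-4 + 2*k) (N(k) = (k + (-4 + k))*(k + k) = (-4 + 2*k)*(2*k) = 2*k*(-4 + 2*k))
2/(N(O) - 6126) = 2/(4*138*(-2 + 138) - 6126) = 2/(4*138*136 - 6126) = 2/(75072 - 6126) = 2/68946 = (1/68946)*2 = 1/34473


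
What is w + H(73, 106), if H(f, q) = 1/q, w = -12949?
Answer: -1372593/106 ≈ -12949.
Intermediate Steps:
w + H(73, 106) = -12949 + 1/106 = -1372593/106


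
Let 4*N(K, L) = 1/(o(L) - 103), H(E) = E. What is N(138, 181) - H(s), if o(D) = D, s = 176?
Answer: -54911/312 ≈ -176.00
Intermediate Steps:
N(K, L) = 1/(4*(-103 + L)) (N(K, L) = 1/(4*(L - 103)) = 1/(4*(-103 + L)))
N(138, 181) - H(s) = 1/(4*(-103 + 181)) - 1*176 = (¼)/78 - 176 = (¼)*(1/78) - 176 = 1/312 - 176 = -54911/312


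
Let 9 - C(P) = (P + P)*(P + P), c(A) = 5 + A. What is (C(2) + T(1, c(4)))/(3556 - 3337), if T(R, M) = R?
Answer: -2/73 ≈ -0.027397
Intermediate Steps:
C(P) = 9 - 4*P² (C(P) = 9 - (P + P)*(P + P) = 9 - 2*P*2*P = 9 - 4*P²)
(C(2) + T(1, c(4)))/(3556 - 3337) = ((9 - 4*2²) + 1)/(3556 - 3337) = ((9 - 4*4) + 1)/219 = ((9 - 16) + 1)*(1/219) = (-7 + 1)*(1/219) = -6*1/219 = -2/73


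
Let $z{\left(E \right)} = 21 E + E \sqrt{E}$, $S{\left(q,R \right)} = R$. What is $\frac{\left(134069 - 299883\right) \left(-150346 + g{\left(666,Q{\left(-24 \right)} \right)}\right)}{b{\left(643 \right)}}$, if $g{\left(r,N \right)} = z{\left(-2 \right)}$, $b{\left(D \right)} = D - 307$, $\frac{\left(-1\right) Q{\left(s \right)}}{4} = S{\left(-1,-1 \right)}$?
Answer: $\frac{445293497}{6} + \frac{82907 i \sqrt{2}}{84} \approx 7.4216 \cdot 10^{7} + 1395.8 i$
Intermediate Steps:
$Q{\left(s \right)} = 4$ ($Q{\left(s \right)} = \left(-4\right) \left(-1\right) = 4$)
$b{\left(D \right)} = -307 + D$ ($b{\left(D \right)} = D - 307 = -307 + D$)
$z{\left(E \right)} = E^{\frac{3}{2}} + 21 E$ ($z{\left(E \right)} = 21 E + E^{\frac{3}{2}} = E^{\frac{3}{2}} + 21 E$)
$g{\left(r,N \right)} = -42 - 2 i \sqrt{2}$ ($g{\left(r,N \right)} = \left(-2\right)^{\frac{3}{2}} + 21 \left(-2\right) = - 2 i \sqrt{2} - 42 = -42 - 2 i \sqrt{2}$)
$\frac{\left(134069 - 299883\right) \left(-150346 + g{\left(666,Q{\left(-24 \right)} \right)}\right)}{b{\left(643 \right)}} = \frac{\left(134069 - 299883\right) \left(-150346 - \left(42 + 2 i \sqrt{2}\right)\right)}{-307 + 643} = \frac{\left(-165814\right) \left(-150388 - 2 i \sqrt{2}\right)}{336} = \left(24936435832 + 331628 i \sqrt{2}\right) \frac{1}{336} = \frac{445293497}{6} + \frac{82907 i \sqrt{2}}{84}$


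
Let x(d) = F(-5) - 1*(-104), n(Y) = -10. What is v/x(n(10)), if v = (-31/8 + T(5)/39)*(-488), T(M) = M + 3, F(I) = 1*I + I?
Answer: 69845/3666 ≈ 19.052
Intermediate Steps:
F(I) = 2*I (F(I) = I + I = 2*I)
T(M) = 3 + M
x(d) = 94 (x(d) = 2*(-5) - 1*(-104) = -10 + 104 = 94)
v = 69845/39 (v = (-31/8 + (3 + 5)/39)*(-488) = (-31*⅛ + 8*(1/39))*(-488) = (-31/8 + 8/39)*(-488) = -1145/312*(-488) = 69845/39 ≈ 1790.9)
v/x(n(10)) = (69845/39)/94 = (69845/39)*(1/94) = 69845/3666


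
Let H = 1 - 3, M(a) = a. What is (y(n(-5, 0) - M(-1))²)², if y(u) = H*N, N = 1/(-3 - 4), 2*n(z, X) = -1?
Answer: 16/2401 ≈ 0.0066639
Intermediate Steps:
n(z, X) = -½ (n(z, X) = (½)*(-1) = -½)
H = -2
N = -⅐ (N = 1/(-7) = -⅐ ≈ -0.14286)
y(u) = 2/7 (y(u) = -2*(-⅐) = 2/7)
(y(n(-5, 0) - M(-1))²)² = ((2/7)²)² = (4/49)² = 16/2401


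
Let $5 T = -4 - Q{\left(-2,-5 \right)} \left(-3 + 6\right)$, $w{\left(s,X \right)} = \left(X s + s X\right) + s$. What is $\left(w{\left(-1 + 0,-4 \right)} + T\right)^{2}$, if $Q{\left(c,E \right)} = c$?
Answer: $\frac{1369}{25} \approx 54.76$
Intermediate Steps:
$w{\left(s,X \right)} = s + 2 X s$ ($w{\left(s,X \right)} = \left(X s + X s\right) + s = 2 X s + s = s + 2 X s$)
$T = \frac{2}{5}$ ($T = \frac{-4 - - 2 \left(-3 + 6\right)}{5} = \frac{-4 - \left(-2\right) 3}{5} = \frac{-4 - -6}{5} = \frac{-4 + 6}{5} = \frac{1}{5} \cdot 2 = \frac{2}{5} \approx 0.4$)
$\left(w{\left(-1 + 0,-4 \right)} + T\right)^{2} = \left(\left(-1 + 0\right) \left(1 + 2 \left(-4\right)\right) + \frac{2}{5}\right)^{2} = \left(- (1 - 8) + \frac{2}{5}\right)^{2} = \left(\left(-1\right) \left(-7\right) + \frac{2}{5}\right)^{2} = \left(7 + \frac{2}{5}\right)^{2} = \left(\frac{37}{5}\right)^{2} = \frac{1369}{25}$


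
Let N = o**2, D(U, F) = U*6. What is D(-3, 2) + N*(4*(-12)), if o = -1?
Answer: -66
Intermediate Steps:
D(U, F) = 6*U
N = 1 (N = (-1)**2 = 1)
D(-3, 2) + N*(4*(-12)) = 6*(-3) + 1*(4*(-12)) = -18 + 1*(-48) = -18 - 48 = -66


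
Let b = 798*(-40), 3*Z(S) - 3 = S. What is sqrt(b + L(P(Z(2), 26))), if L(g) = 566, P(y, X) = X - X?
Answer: I*sqrt(31354) ≈ 177.07*I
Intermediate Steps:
Z(S) = 1 + S/3
P(y, X) = 0
b = -31920
sqrt(b + L(P(Z(2), 26))) = sqrt(-31920 + 566) = sqrt(-31354) = I*sqrt(31354)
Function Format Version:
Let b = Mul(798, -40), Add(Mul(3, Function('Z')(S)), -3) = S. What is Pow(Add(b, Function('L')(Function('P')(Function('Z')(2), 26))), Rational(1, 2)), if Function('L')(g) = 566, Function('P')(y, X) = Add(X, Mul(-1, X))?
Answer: Mul(I, Pow(31354, Rational(1, 2))) ≈ Mul(177.07, I)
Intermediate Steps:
Function('Z')(S) = Add(1, Mul(Rational(1, 3), S))
Function('P')(y, X) = 0
b = -31920
Pow(Add(b, Function('L')(Function('P')(Function('Z')(2), 26))), Rational(1, 2)) = Pow(Add(-31920, 566), Rational(1, 2)) = Pow(-31354, Rational(1, 2)) = Mul(I, Pow(31354, Rational(1, 2)))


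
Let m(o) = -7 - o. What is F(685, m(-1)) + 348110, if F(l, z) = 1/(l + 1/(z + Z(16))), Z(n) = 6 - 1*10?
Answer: 2384205400/6849 ≈ 3.4811e+5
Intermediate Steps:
Z(n) = -4 (Z(n) = 6 - 10 = -4)
F(l, z) = 1/(l + 1/(-4 + z)) (F(l, z) = 1/(l + 1/(z - 4)) = 1/(l + 1/(-4 + z)))
F(685, m(-1)) + 348110 = (-4 + (-7 - 1*(-1)))/(1 - 4*685 + 685*(-7 - 1*(-1))) + 348110 = (-4 + (-7 + 1))/(1 - 2740 + 685*(-7 + 1)) + 348110 = (-4 - 6)/(1 - 2740 + 685*(-6)) + 348110 = -10/(1 - 2740 - 4110) + 348110 = -10/(-6849) + 348110 = -1/6849*(-10) + 348110 = 10/6849 + 348110 = 2384205400/6849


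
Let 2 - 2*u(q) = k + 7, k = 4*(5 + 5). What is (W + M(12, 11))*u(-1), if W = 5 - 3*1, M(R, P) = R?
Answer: -315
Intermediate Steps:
k = 40 (k = 4*10 = 40)
u(q) = -45/2 (u(q) = 1 - (40 + 7)/2 = 1 - ½*47 = 1 - 47/2 = -45/2)
W = 2 (W = 5 - 3 = 2)
(W + M(12, 11))*u(-1) = (2 + 12)*(-45/2) = 14*(-45/2) = -315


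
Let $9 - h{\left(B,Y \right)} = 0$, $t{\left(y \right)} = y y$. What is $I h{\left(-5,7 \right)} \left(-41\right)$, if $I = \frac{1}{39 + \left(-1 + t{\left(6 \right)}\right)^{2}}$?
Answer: $- \frac{369}{1264} \approx -0.29193$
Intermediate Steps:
$t{\left(y \right)} = y^{2}$
$h{\left(B,Y \right)} = 9$ ($h{\left(B,Y \right)} = 9 - 0 = 9 + 0 = 9$)
$I = \frac{1}{1264}$ ($I = \frac{1}{39 + \left(-1 + 6^{2}\right)^{2}} = \frac{1}{39 + \left(-1 + 36\right)^{2}} = \frac{1}{39 + 35^{2}} = \frac{1}{39 + 1225} = \frac{1}{1264} \approx 0.00079114$)
$I h{\left(-5,7 \right)} \left(-41\right) = \frac{1}{1264} \cdot 9 \left(-41\right) = \frac{9}{1264} \left(-41\right) = - \frac{369}{1264}$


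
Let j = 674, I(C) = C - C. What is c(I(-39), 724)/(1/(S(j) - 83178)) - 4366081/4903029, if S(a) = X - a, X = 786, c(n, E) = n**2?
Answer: -4366081/4903029 ≈ -0.89049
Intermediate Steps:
I(C) = 0
S(a) = 786 - a
c(I(-39), 724)/(1/(S(j) - 83178)) - 4366081/4903029 = 0**2/(1/((786 - 1*674) - 83178)) - 4366081/4903029 = 0/(1/((786 - 674) - 83178)) - 4366081*1/4903029 = 0/(1/(112 - 83178)) - 4366081/4903029 = 0/(1/(-83066)) - 4366081/4903029 = 0/(-1/83066) - 4366081/4903029 = 0*(-83066) - 4366081/4903029 = 0 - 4366081/4903029 = -4366081/4903029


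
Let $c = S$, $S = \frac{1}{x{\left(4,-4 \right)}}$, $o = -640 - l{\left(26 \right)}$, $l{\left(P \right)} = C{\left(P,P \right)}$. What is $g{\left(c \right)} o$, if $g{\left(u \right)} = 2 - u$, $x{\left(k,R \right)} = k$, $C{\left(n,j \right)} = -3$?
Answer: $- \frac{4459}{4} \approx -1114.8$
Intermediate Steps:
$l{\left(P \right)} = -3$
$o = -637$ ($o = -640 - -3 = -640 + 3 = -637$)
$S = \frac{1}{4} \approx 0.25$
$c = \frac{1}{4} \approx 0.25$
$g{\left(c \right)} o = \left(2 - \frac{1}{4}\right) \left(-637\right) = \frac{7}{4} \left(-637\right) = - \frac{4459}{4}$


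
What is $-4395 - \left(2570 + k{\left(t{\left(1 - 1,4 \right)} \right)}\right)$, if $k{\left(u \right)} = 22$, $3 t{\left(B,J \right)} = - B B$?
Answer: $-6987$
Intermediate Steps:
$t{\left(B,J \right)} = - \frac{B^{2}}{3}$ ($t{\left(B,J \right)} = \frac{- B B}{3} = \frac{\left(-1\right) B^{2}}{3} = - \frac{B^{2}}{3}$)
$-4395 - \left(2570 + k{\left(t{\left(1 - 1,4 \right)} \right)}\right) = -4395 - 2592 = -6987$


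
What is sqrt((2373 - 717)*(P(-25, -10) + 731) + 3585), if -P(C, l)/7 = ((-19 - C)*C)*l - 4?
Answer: I*sqrt(16127511) ≈ 4015.9*I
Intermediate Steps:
P(C, l) = 28 - 7*C*l*(-19 - C) (P(C, l) = -7*(((-19 - C)*C)*l - 4) = -7*((C*(-19 - C))*l - 4) = -7*(C*l*(-19 - C) - 4) = -7*(-4 + C*l*(-19 - C)) = 28 - 7*C*l*(-19 - C))
sqrt((2373 - 717)*(P(-25, -10) + 731) + 3585) = sqrt((2373 - 717)*((28 + 7*(-10)*(-25)**2 + 133*(-25)*(-10)) + 731) + 3585) = sqrt(1656*((28 + 7*(-10)*625 + 33250) + 731) + 3585) = sqrt(1656*((28 - 43750 + 33250) + 731) + 3585) = sqrt(1656*(-10472 + 731) + 3585) = sqrt(1656*(-9741) + 3585) = sqrt(-16131096 + 3585) = sqrt(-16127511) = I*sqrt(16127511)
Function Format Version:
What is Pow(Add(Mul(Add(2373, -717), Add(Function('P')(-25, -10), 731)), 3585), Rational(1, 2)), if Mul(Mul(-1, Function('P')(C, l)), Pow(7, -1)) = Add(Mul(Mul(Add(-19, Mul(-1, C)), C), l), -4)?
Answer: Mul(I, Pow(16127511, Rational(1, 2))) ≈ Mul(4015.9, I)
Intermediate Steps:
Function('P')(C, l) = Add(28, Mul(-7, C, l, Add(-19, Mul(-1, C)))) (Function('P')(C, l) = Mul(-7, Add(Mul(Mul(Add(-19, Mul(-1, C)), C), l), -4)) = Mul(-7, Add(Mul(Mul(C, Add(-19, Mul(-1, C))), l), -4)) = Mul(-7, Add(Mul(C, l, Add(-19, Mul(-1, C))), -4)) = Mul(-7, Add(-4, Mul(C, l, Add(-19, Mul(-1, C))))) = Add(28, Mul(-7, C, l, Add(-19, Mul(-1, C)))))
Pow(Add(Mul(Add(2373, -717), Add(Function('P')(-25, -10), 731)), 3585), Rational(1, 2)) = Pow(Add(Mul(Add(2373, -717), Add(Add(28, Mul(7, -10, Pow(-25, 2)), Mul(133, -25, -10)), 731)), 3585), Rational(1, 2)) = Pow(Add(Mul(1656, Add(Add(28, Mul(7, -10, 625), 33250), 731)), 3585), Rational(1, 2)) = Pow(Add(Mul(1656, Add(Add(28, -43750, 33250), 731)), 3585), Rational(1, 2)) = Pow(Add(Mul(1656, Add(-10472, 731)), 3585), Rational(1, 2)) = Pow(Add(Mul(1656, -9741), 3585), Rational(1, 2)) = Pow(Add(-16131096, 3585), Rational(1, 2)) = Pow(-16127511, Rational(1, 2)) = Mul(I, Pow(16127511, Rational(1, 2)))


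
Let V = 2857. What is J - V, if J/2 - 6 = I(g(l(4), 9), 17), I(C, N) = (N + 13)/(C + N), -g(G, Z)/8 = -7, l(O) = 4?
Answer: -207625/73 ≈ -2844.2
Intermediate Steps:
g(G, Z) = 56 (g(G, Z) = -8*(-7) = 56)
I(C, N) = (13 + N)/(C + N)
J = 936/73 (J = 12 + 2*((13 + 17)/(56 + 17)) = 12 + 2*(30/73) = 12 + 60/73 = 936/73 ≈ 12.822)
J - V = 936/73 - 1*2857 = 936/73 - 2857 = -207625/73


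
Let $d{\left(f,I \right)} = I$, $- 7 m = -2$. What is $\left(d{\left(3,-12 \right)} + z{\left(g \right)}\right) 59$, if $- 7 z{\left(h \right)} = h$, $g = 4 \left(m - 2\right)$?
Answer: $- \frac{31860}{49} \approx -650.2$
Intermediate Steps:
$m = \frac{2}{7}$ ($m = \left(- \frac{1}{7}\right) \left(-2\right) = \frac{2}{7} \approx 0.28571$)
$g = - \frac{48}{7}$ ($g = 4 \left(\frac{2}{7} - 2\right) = 4 \left(- \frac{12}{7}\right) = - \frac{48}{7} \approx -6.8571$)
$z{\left(h \right)} = - \frac{h}{7}$
$\left(d{\left(3,-12 \right)} + z{\left(g \right)}\right) 59 = \left(-12 - - \frac{48}{49}\right) 59 = \left(-12 + \frac{48}{49}\right) 59 = \left(- \frac{540}{49}\right) 59 = - \frac{31860}{49}$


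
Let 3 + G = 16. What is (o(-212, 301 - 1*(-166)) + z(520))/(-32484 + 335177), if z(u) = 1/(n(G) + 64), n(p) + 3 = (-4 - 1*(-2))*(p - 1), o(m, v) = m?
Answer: -7843/11199641 ≈ -0.00070029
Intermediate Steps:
G = 13 (G = -3 + 16 = 13)
n(p) = -1 - 2*p (n(p) = -3 + (-4 - 1*(-2))*(p - 1) = -3 + (-4 + 2)*(-1 + p) = -3 - 2*(-1 + p) = -3 + (2 - 2*p) = -1 - 2*p)
z(u) = 1/37 (z(u) = 1/((-1 - 2*13) + 64) = 1/((-1 - 26) + 64) = 1/(-27 + 64) = 1/37)
(o(-212, 301 - 1*(-166)) + z(520))/(-32484 + 335177) = (-212 + 1/37)/(-32484 + 335177) = -7843/37/302693 = -7843/37*1/302693 = -7843/11199641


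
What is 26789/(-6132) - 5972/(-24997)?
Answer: -90432047/21897372 ≈ -4.1298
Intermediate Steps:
26789/(-6132) - 5972/(-24997) = 26789*(-1/6132) - 5972*(-1/24997) = -3827/876 + 5972/24997 = -90432047/21897372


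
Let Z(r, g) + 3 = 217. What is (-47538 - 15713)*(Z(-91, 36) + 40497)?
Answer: -2575011461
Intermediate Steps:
Z(r, g) = 214 (Z(r, g) = -3 + 217 = 214)
(-47538 - 15713)*(Z(-91, 36) + 40497) = (-47538 - 15713)*(214 + 40497) = -63251*40711 = -2575011461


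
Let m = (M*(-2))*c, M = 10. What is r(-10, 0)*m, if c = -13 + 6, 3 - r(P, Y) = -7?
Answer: 1400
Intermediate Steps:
r(P, Y) = 10 (r(P, Y) = 3 - 1*(-7) = 3 + 7 = 10)
c = -7
m = 140 (m = (10*(-2))*(-7) = -20*(-7) = 140)
r(-10, 0)*m = 10*140 = 1400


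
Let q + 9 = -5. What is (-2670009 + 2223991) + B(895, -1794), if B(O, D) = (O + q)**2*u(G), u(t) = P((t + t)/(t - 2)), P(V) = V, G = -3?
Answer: 2426876/5 ≈ 4.8538e+5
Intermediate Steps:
q = -14 (q = -9 - 5 = -14)
u(t) = 2*t/(-2 + t) (u(t) = (t + t)/(t - 2) = (2*t)/(-2 + t) = 2*t/(-2 + t))
B(O, D) = 6*(-14 + O)**2/5 (B(O, D) = (O - 14)**2*(2*(-3)/(-2 - 3)) = (-14 + O)**2*(2*(-3)/(-5)) = (-14 + O)**2*(2*(-3)*(-1/5)) = (-14 + O)**2*(6/5) = 6*(-14 + O)**2/5)
(-2670009 + 2223991) + B(895, -1794) = (-2670009 + 2223991) + 6*(-14 + 895)**2/5 = -446018 + (6/5)*881**2 = -446018 + (6/5)*776161 = -446018 + 4656966/5 = 2426876/5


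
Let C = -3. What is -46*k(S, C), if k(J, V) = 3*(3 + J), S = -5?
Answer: 276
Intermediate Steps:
k(J, V) = 9 + 3*J
-46*k(S, C) = -46*(9 + 3*(-5)) = -46*(9 - 15) = -46*(-6) = 276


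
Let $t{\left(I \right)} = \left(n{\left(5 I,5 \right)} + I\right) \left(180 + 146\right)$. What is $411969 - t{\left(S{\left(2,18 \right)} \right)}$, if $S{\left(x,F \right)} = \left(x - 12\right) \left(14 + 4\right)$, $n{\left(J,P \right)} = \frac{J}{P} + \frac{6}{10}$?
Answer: $\frac{2645667}{5} \approx 5.2913 \cdot 10^{5}$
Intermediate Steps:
$n{\left(J,P \right)} = \frac{3}{5} + \frac{J}{P}$ ($n{\left(J,P \right)} = \frac{J}{P} + 6 \cdot \frac{1}{10} = \frac{J}{P} + \frac{3}{5} = \frac{3}{5} + \frac{J}{P}$)
$S{\left(x,F \right)} = -216 + 18 x$ ($S{\left(x,F \right)} = \left(-12 + x\right) 18 = -216 + 18 x$)
$t{\left(I \right)} = \frac{978}{5} + 652 I$ ($t{\left(I \right)} = \left(\left(\frac{3}{5} + \frac{5 I}{5}\right) + I\right) \left(180 + 146\right) = \left(\left(\frac{3}{5} + 5 I \frac{1}{5}\right) + I\right) 326 = \left(\left(\frac{3}{5} + I\right) + I\right) 326 = \left(\frac{3}{5} + 2 I\right) 326 = \frac{978}{5} + 652 I$)
$411969 - t{\left(S{\left(2,18 \right)} \right)} = 411969 - \left(\frac{978}{5} + 652 \left(-216 + 18 \cdot 2\right)\right) = 411969 - \left(\frac{978}{5} + 652 \left(-216 + 36\right)\right) = 411969 - \left(\frac{978}{5} + 652 \left(-180\right)\right) = 411969 - \left(\frac{978}{5} - 117360\right) = 411969 - - \frac{585822}{5} = 411969 + \frac{585822}{5} = \frac{2645667}{5}$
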